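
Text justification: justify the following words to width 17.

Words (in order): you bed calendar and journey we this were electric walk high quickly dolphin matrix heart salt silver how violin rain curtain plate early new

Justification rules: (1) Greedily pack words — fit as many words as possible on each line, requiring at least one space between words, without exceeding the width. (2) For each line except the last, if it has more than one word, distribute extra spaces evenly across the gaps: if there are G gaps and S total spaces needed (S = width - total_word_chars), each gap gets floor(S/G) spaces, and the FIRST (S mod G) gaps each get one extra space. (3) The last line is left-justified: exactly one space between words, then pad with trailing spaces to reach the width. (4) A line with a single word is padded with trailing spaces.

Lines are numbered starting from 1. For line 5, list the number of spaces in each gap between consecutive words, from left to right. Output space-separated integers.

Answer: 6

Derivation:
Line 1: ['you', 'bed', 'calendar'] (min_width=16, slack=1)
Line 2: ['and', 'journey', 'we'] (min_width=14, slack=3)
Line 3: ['this', 'were'] (min_width=9, slack=8)
Line 4: ['electric', 'walk'] (min_width=13, slack=4)
Line 5: ['high', 'quickly'] (min_width=12, slack=5)
Line 6: ['dolphin', 'matrix'] (min_width=14, slack=3)
Line 7: ['heart', 'salt', 'silver'] (min_width=17, slack=0)
Line 8: ['how', 'violin', 'rain'] (min_width=15, slack=2)
Line 9: ['curtain', 'plate'] (min_width=13, slack=4)
Line 10: ['early', 'new'] (min_width=9, slack=8)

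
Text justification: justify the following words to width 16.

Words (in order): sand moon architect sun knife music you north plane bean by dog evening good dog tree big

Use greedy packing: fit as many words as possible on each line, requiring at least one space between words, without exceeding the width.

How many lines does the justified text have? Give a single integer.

Answer: 7

Derivation:
Line 1: ['sand', 'moon'] (min_width=9, slack=7)
Line 2: ['architect', 'sun'] (min_width=13, slack=3)
Line 3: ['knife', 'music', 'you'] (min_width=15, slack=1)
Line 4: ['north', 'plane', 'bean'] (min_width=16, slack=0)
Line 5: ['by', 'dog', 'evening'] (min_width=14, slack=2)
Line 6: ['good', 'dog', 'tree'] (min_width=13, slack=3)
Line 7: ['big'] (min_width=3, slack=13)
Total lines: 7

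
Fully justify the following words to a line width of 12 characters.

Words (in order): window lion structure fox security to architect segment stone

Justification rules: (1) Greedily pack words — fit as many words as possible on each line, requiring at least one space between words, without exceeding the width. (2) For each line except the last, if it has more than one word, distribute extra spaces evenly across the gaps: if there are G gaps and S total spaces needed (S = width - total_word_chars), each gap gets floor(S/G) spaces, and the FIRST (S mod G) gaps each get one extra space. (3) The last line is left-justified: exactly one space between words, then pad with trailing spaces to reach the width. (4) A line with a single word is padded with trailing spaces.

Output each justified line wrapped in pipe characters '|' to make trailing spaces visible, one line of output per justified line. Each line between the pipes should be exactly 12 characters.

Line 1: ['window', 'lion'] (min_width=11, slack=1)
Line 2: ['structure'] (min_width=9, slack=3)
Line 3: ['fox', 'security'] (min_width=12, slack=0)
Line 4: ['to', 'architect'] (min_width=12, slack=0)
Line 5: ['segment'] (min_width=7, slack=5)
Line 6: ['stone'] (min_width=5, slack=7)

Answer: |window  lion|
|structure   |
|fox security|
|to architect|
|segment     |
|stone       |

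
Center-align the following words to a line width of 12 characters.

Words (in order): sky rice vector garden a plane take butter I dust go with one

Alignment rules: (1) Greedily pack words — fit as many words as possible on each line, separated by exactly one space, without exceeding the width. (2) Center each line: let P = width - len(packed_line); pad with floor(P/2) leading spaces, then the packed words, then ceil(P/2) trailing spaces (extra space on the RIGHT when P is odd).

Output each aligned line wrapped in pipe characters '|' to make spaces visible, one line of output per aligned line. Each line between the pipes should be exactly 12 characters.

Line 1: ['sky', 'rice'] (min_width=8, slack=4)
Line 2: ['vector'] (min_width=6, slack=6)
Line 3: ['garden', 'a'] (min_width=8, slack=4)
Line 4: ['plane', 'take'] (min_width=10, slack=2)
Line 5: ['butter', 'I'] (min_width=8, slack=4)
Line 6: ['dust', 'go', 'with'] (min_width=12, slack=0)
Line 7: ['one'] (min_width=3, slack=9)

Answer: |  sky rice  |
|   vector   |
|  garden a  |
| plane take |
|  butter I  |
|dust go with|
|    one     |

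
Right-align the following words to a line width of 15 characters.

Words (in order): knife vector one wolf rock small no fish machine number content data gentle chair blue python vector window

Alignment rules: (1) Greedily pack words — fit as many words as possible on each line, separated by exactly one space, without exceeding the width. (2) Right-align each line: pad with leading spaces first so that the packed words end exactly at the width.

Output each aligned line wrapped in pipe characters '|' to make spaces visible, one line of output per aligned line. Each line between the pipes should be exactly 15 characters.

Answer: |   knife vector|
|  one wolf rock|
|  small no fish|
| machine number|
|   content data|
|   gentle chair|
|    blue python|
|  vector window|

Derivation:
Line 1: ['knife', 'vector'] (min_width=12, slack=3)
Line 2: ['one', 'wolf', 'rock'] (min_width=13, slack=2)
Line 3: ['small', 'no', 'fish'] (min_width=13, slack=2)
Line 4: ['machine', 'number'] (min_width=14, slack=1)
Line 5: ['content', 'data'] (min_width=12, slack=3)
Line 6: ['gentle', 'chair'] (min_width=12, slack=3)
Line 7: ['blue', 'python'] (min_width=11, slack=4)
Line 8: ['vector', 'window'] (min_width=13, slack=2)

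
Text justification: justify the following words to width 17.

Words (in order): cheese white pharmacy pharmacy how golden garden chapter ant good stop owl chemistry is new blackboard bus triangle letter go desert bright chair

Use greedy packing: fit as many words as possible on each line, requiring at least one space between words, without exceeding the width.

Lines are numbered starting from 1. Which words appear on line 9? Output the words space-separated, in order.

Answer: go desert bright

Derivation:
Line 1: ['cheese', 'white'] (min_width=12, slack=5)
Line 2: ['pharmacy', 'pharmacy'] (min_width=17, slack=0)
Line 3: ['how', 'golden', 'garden'] (min_width=17, slack=0)
Line 4: ['chapter', 'ant', 'good'] (min_width=16, slack=1)
Line 5: ['stop', 'owl'] (min_width=8, slack=9)
Line 6: ['chemistry', 'is', 'new'] (min_width=16, slack=1)
Line 7: ['blackboard', 'bus'] (min_width=14, slack=3)
Line 8: ['triangle', 'letter'] (min_width=15, slack=2)
Line 9: ['go', 'desert', 'bright'] (min_width=16, slack=1)
Line 10: ['chair'] (min_width=5, slack=12)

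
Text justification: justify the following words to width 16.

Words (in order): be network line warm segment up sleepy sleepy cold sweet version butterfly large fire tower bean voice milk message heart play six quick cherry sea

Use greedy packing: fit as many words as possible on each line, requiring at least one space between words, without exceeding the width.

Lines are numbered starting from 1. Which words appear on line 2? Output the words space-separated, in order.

Line 1: ['be', 'network', 'line'] (min_width=15, slack=1)
Line 2: ['warm', 'segment', 'up'] (min_width=15, slack=1)
Line 3: ['sleepy', 'sleepy'] (min_width=13, slack=3)
Line 4: ['cold', 'sweet'] (min_width=10, slack=6)
Line 5: ['version'] (min_width=7, slack=9)
Line 6: ['butterfly', 'large'] (min_width=15, slack=1)
Line 7: ['fire', 'tower', 'bean'] (min_width=15, slack=1)
Line 8: ['voice', 'milk'] (min_width=10, slack=6)
Line 9: ['message', 'heart'] (min_width=13, slack=3)
Line 10: ['play', 'six', 'quick'] (min_width=14, slack=2)
Line 11: ['cherry', 'sea'] (min_width=10, slack=6)

Answer: warm segment up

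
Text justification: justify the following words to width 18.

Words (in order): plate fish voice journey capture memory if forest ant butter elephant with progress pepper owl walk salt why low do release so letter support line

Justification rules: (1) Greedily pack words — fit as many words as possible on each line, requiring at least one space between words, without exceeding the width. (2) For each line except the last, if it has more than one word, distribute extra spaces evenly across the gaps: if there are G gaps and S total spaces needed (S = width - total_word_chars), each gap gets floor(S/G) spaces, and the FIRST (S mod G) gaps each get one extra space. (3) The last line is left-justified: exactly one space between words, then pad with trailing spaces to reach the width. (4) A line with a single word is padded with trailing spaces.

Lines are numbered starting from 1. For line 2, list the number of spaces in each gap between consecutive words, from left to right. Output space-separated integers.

Line 1: ['plate', 'fish', 'voice'] (min_width=16, slack=2)
Line 2: ['journey', 'capture'] (min_width=15, slack=3)
Line 3: ['memory', 'if', 'forest'] (min_width=16, slack=2)
Line 4: ['ant', 'butter'] (min_width=10, slack=8)
Line 5: ['elephant', 'with'] (min_width=13, slack=5)
Line 6: ['progress', 'pepper'] (min_width=15, slack=3)
Line 7: ['owl', 'walk', 'salt', 'why'] (min_width=17, slack=1)
Line 8: ['low', 'do', 'release', 'so'] (min_width=17, slack=1)
Line 9: ['letter', 'support'] (min_width=14, slack=4)
Line 10: ['line'] (min_width=4, slack=14)

Answer: 4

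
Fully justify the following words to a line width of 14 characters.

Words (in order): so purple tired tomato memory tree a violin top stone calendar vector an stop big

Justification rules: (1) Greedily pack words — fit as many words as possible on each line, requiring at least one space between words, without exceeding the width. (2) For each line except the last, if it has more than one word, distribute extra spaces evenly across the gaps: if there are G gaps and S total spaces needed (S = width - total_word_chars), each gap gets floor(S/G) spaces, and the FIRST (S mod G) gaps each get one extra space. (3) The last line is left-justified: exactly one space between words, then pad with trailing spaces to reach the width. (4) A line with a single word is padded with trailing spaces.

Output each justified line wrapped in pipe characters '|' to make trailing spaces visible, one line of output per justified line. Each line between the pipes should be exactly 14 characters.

Answer: |so      purple|
|tired   tomato|
|memory  tree a|
|violin     top|
|stone calendar|
|vector an stop|
|big           |

Derivation:
Line 1: ['so', 'purple'] (min_width=9, slack=5)
Line 2: ['tired', 'tomato'] (min_width=12, slack=2)
Line 3: ['memory', 'tree', 'a'] (min_width=13, slack=1)
Line 4: ['violin', 'top'] (min_width=10, slack=4)
Line 5: ['stone', 'calendar'] (min_width=14, slack=0)
Line 6: ['vector', 'an', 'stop'] (min_width=14, slack=0)
Line 7: ['big'] (min_width=3, slack=11)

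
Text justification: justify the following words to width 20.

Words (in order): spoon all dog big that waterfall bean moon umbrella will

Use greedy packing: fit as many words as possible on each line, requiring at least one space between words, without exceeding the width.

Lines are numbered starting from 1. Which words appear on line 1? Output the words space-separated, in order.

Answer: spoon all dog big

Derivation:
Line 1: ['spoon', 'all', 'dog', 'big'] (min_width=17, slack=3)
Line 2: ['that', 'waterfall', 'bean'] (min_width=19, slack=1)
Line 3: ['moon', 'umbrella', 'will'] (min_width=18, slack=2)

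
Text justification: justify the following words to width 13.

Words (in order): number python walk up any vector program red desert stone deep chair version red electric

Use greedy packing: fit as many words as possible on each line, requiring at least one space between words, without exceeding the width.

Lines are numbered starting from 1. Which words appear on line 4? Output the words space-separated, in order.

Line 1: ['number', 'python'] (min_width=13, slack=0)
Line 2: ['walk', 'up', 'any'] (min_width=11, slack=2)
Line 3: ['vector'] (min_width=6, slack=7)
Line 4: ['program', 'red'] (min_width=11, slack=2)
Line 5: ['desert', 'stone'] (min_width=12, slack=1)
Line 6: ['deep', 'chair'] (min_width=10, slack=3)
Line 7: ['version', 'red'] (min_width=11, slack=2)
Line 8: ['electric'] (min_width=8, slack=5)

Answer: program red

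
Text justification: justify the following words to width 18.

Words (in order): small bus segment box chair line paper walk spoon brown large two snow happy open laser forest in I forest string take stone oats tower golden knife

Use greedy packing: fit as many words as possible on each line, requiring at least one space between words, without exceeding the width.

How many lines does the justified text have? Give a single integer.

Line 1: ['small', 'bus', 'segment'] (min_width=17, slack=1)
Line 2: ['box', 'chair', 'line'] (min_width=14, slack=4)
Line 3: ['paper', 'walk', 'spoon'] (min_width=16, slack=2)
Line 4: ['brown', 'large', 'two'] (min_width=15, slack=3)
Line 5: ['snow', 'happy', 'open'] (min_width=15, slack=3)
Line 6: ['laser', 'forest', 'in', 'I'] (min_width=17, slack=1)
Line 7: ['forest', 'string', 'take'] (min_width=18, slack=0)
Line 8: ['stone', 'oats', 'tower'] (min_width=16, slack=2)
Line 9: ['golden', 'knife'] (min_width=12, slack=6)
Total lines: 9

Answer: 9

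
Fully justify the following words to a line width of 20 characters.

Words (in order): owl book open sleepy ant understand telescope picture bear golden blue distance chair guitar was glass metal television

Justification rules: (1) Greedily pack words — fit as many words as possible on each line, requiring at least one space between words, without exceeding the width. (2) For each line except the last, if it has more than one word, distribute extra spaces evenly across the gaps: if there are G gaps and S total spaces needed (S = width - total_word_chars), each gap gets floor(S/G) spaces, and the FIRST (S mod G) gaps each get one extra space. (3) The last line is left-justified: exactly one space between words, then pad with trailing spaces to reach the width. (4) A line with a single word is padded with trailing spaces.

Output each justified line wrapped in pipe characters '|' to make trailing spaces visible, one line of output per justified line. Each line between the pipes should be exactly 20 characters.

Line 1: ['owl', 'book', 'open', 'sleepy'] (min_width=20, slack=0)
Line 2: ['ant', 'understand'] (min_width=14, slack=6)
Line 3: ['telescope', 'picture'] (min_width=17, slack=3)
Line 4: ['bear', 'golden', 'blue'] (min_width=16, slack=4)
Line 5: ['distance', 'chair'] (min_width=14, slack=6)
Line 6: ['guitar', 'was', 'glass'] (min_width=16, slack=4)
Line 7: ['metal', 'television'] (min_width=16, slack=4)

Answer: |owl book open sleepy|
|ant       understand|
|telescope    picture|
|bear   golden   blue|
|distance       chair|
|guitar   was   glass|
|metal television    |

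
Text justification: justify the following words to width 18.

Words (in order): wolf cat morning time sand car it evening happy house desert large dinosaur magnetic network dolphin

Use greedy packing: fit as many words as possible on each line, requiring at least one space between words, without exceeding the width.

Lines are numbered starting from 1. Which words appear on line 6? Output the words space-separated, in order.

Line 1: ['wolf', 'cat', 'morning'] (min_width=16, slack=2)
Line 2: ['time', 'sand', 'car', 'it'] (min_width=16, slack=2)
Line 3: ['evening', 'happy'] (min_width=13, slack=5)
Line 4: ['house', 'desert', 'large'] (min_width=18, slack=0)
Line 5: ['dinosaur', 'magnetic'] (min_width=17, slack=1)
Line 6: ['network', 'dolphin'] (min_width=15, slack=3)

Answer: network dolphin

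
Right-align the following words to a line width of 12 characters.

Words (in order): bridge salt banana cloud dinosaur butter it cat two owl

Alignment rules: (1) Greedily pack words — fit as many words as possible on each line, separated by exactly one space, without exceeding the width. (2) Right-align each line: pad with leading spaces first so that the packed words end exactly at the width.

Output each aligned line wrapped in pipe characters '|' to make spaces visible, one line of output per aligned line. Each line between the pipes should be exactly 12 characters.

Line 1: ['bridge', 'salt'] (min_width=11, slack=1)
Line 2: ['banana', 'cloud'] (min_width=12, slack=0)
Line 3: ['dinosaur'] (min_width=8, slack=4)
Line 4: ['butter', 'it'] (min_width=9, slack=3)
Line 5: ['cat', 'two', 'owl'] (min_width=11, slack=1)

Answer: | bridge salt|
|banana cloud|
|    dinosaur|
|   butter it|
| cat two owl|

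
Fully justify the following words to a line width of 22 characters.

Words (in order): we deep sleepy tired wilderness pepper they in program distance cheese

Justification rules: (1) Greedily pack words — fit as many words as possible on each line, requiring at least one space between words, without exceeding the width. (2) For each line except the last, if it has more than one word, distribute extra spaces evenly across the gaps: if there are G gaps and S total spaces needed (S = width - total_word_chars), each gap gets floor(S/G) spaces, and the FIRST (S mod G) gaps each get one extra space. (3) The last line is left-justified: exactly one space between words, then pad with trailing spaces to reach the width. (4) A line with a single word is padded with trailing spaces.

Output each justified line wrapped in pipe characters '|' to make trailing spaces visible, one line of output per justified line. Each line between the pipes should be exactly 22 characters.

Answer: |we  deep  sleepy tired|
|wilderness pepper they|
|in   program  distance|
|cheese                |

Derivation:
Line 1: ['we', 'deep', 'sleepy', 'tired'] (min_width=20, slack=2)
Line 2: ['wilderness', 'pepper', 'they'] (min_width=22, slack=0)
Line 3: ['in', 'program', 'distance'] (min_width=19, slack=3)
Line 4: ['cheese'] (min_width=6, slack=16)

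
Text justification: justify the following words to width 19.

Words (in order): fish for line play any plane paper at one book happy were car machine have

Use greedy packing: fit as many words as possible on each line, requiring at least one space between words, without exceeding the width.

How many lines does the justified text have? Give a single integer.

Line 1: ['fish', 'for', 'line', 'play'] (min_width=18, slack=1)
Line 2: ['any', 'plane', 'paper', 'at'] (min_width=18, slack=1)
Line 3: ['one', 'book', 'happy', 'were'] (min_width=19, slack=0)
Line 4: ['car', 'machine', 'have'] (min_width=16, slack=3)
Total lines: 4

Answer: 4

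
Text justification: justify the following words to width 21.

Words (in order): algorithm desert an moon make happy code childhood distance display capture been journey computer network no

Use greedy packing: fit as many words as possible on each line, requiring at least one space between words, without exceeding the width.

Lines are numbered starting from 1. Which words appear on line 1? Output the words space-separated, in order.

Line 1: ['algorithm', 'desert', 'an'] (min_width=19, slack=2)
Line 2: ['moon', 'make', 'happy', 'code'] (min_width=20, slack=1)
Line 3: ['childhood', 'distance'] (min_width=18, slack=3)
Line 4: ['display', 'capture', 'been'] (min_width=20, slack=1)
Line 5: ['journey', 'computer'] (min_width=16, slack=5)
Line 6: ['network', 'no'] (min_width=10, slack=11)

Answer: algorithm desert an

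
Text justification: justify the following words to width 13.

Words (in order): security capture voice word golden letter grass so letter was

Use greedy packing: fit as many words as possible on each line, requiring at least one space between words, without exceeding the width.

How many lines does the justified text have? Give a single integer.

Line 1: ['security'] (min_width=8, slack=5)
Line 2: ['capture', 'voice'] (min_width=13, slack=0)
Line 3: ['word', 'golden'] (min_width=11, slack=2)
Line 4: ['letter', 'grass'] (min_width=12, slack=1)
Line 5: ['so', 'letter', 'was'] (min_width=13, slack=0)
Total lines: 5

Answer: 5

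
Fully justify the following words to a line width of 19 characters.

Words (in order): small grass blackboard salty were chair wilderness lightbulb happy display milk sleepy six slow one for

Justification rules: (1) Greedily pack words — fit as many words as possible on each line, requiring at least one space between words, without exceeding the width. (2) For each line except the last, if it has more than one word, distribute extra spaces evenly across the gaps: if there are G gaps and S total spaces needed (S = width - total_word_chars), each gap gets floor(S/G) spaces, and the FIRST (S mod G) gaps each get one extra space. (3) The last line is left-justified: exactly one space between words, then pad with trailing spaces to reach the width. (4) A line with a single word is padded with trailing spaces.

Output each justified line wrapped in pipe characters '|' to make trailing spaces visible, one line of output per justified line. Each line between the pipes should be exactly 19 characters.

Answer: |small         grass|
|blackboard    salty|
|were          chair|
|wilderness         |
|lightbulb     happy|
|display milk sleepy|
|six slow one for   |

Derivation:
Line 1: ['small', 'grass'] (min_width=11, slack=8)
Line 2: ['blackboard', 'salty'] (min_width=16, slack=3)
Line 3: ['were', 'chair'] (min_width=10, slack=9)
Line 4: ['wilderness'] (min_width=10, slack=9)
Line 5: ['lightbulb', 'happy'] (min_width=15, slack=4)
Line 6: ['display', 'milk', 'sleepy'] (min_width=19, slack=0)
Line 7: ['six', 'slow', 'one', 'for'] (min_width=16, slack=3)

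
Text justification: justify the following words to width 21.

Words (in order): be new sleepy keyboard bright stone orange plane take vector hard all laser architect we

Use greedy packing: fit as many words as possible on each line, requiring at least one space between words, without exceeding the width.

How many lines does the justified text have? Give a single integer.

Answer: 5

Derivation:
Line 1: ['be', 'new', 'sleepy'] (min_width=13, slack=8)
Line 2: ['keyboard', 'bright', 'stone'] (min_width=21, slack=0)
Line 3: ['orange', 'plane', 'take'] (min_width=17, slack=4)
Line 4: ['vector', 'hard', 'all', 'laser'] (min_width=21, slack=0)
Line 5: ['architect', 'we'] (min_width=12, slack=9)
Total lines: 5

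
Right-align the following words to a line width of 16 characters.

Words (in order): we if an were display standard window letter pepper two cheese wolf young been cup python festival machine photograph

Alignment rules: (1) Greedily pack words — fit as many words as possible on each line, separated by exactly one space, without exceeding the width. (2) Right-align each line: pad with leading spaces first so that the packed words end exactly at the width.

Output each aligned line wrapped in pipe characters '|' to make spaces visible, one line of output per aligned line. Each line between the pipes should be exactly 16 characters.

Line 1: ['we', 'if', 'an', 'were'] (min_width=13, slack=3)
Line 2: ['display', 'standard'] (min_width=16, slack=0)
Line 3: ['window', 'letter'] (min_width=13, slack=3)
Line 4: ['pepper', 'two'] (min_width=10, slack=6)
Line 5: ['cheese', 'wolf'] (min_width=11, slack=5)
Line 6: ['young', 'been', 'cup'] (min_width=14, slack=2)
Line 7: ['python', 'festival'] (min_width=15, slack=1)
Line 8: ['machine'] (min_width=7, slack=9)
Line 9: ['photograph'] (min_width=10, slack=6)

Answer: |   we if an were|
|display standard|
|   window letter|
|      pepper two|
|     cheese wolf|
|  young been cup|
| python festival|
|         machine|
|      photograph|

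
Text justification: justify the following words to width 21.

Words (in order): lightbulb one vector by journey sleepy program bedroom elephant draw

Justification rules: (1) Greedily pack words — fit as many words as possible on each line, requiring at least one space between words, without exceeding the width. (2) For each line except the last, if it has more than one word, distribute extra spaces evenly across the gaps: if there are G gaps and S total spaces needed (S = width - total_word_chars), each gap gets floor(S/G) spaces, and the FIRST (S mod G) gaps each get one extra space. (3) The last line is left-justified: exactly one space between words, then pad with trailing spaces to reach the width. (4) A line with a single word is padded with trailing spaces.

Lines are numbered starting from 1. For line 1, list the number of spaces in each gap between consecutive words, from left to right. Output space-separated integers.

Line 1: ['lightbulb', 'one', 'vector'] (min_width=20, slack=1)
Line 2: ['by', 'journey', 'sleepy'] (min_width=17, slack=4)
Line 3: ['program', 'bedroom'] (min_width=15, slack=6)
Line 4: ['elephant', 'draw'] (min_width=13, slack=8)

Answer: 2 1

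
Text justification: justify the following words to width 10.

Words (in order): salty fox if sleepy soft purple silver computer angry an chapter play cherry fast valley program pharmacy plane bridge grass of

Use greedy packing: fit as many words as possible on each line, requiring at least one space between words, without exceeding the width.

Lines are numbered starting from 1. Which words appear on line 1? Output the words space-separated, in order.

Answer: salty fox

Derivation:
Line 1: ['salty', 'fox'] (min_width=9, slack=1)
Line 2: ['if', 'sleepy'] (min_width=9, slack=1)
Line 3: ['soft'] (min_width=4, slack=6)
Line 4: ['purple'] (min_width=6, slack=4)
Line 5: ['silver'] (min_width=6, slack=4)
Line 6: ['computer'] (min_width=8, slack=2)
Line 7: ['angry', 'an'] (min_width=8, slack=2)
Line 8: ['chapter'] (min_width=7, slack=3)
Line 9: ['play'] (min_width=4, slack=6)
Line 10: ['cherry'] (min_width=6, slack=4)
Line 11: ['fast'] (min_width=4, slack=6)
Line 12: ['valley'] (min_width=6, slack=4)
Line 13: ['program'] (min_width=7, slack=3)
Line 14: ['pharmacy'] (min_width=8, slack=2)
Line 15: ['plane'] (min_width=5, slack=5)
Line 16: ['bridge'] (min_width=6, slack=4)
Line 17: ['grass', 'of'] (min_width=8, slack=2)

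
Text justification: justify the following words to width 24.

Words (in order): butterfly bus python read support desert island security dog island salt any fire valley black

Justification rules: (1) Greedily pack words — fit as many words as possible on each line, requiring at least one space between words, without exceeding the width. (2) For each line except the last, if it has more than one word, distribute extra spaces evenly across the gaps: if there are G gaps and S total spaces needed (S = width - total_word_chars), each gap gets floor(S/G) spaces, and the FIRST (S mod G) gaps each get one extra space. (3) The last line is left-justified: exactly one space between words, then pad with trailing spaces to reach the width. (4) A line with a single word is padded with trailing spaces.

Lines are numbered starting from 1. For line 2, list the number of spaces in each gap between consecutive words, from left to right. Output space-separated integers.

Line 1: ['butterfly', 'bus', 'python'] (min_width=20, slack=4)
Line 2: ['read', 'support', 'desert'] (min_width=19, slack=5)
Line 3: ['island', 'security', 'dog'] (min_width=19, slack=5)
Line 4: ['island', 'salt', 'any', 'fire'] (min_width=20, slack=4)
Line 5: ['valley', 'black'] (min_width=12, slack=12)

Answer: 4 3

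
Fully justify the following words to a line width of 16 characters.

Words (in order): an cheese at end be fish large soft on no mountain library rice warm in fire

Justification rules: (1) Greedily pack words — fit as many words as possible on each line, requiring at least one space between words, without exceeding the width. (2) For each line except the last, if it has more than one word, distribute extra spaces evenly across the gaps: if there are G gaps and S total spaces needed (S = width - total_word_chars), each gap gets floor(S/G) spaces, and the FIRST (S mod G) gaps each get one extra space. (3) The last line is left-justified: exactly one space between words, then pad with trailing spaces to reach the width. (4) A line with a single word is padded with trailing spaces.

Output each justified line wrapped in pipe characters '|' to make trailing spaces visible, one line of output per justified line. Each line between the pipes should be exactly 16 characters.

Line 1: ['an', 'cheese', 'at', 'end'] (min_width=16, slack=0)
Line 2: ['be', 'fish', 'large'] (min_width=13, slack=3)
Line 3: ['soft', 'on', 'no'] (min_width=10, slack=6)
Line 4: ['mountain', 'library'] (min_width=16, slack=0)
Line 5: ['rice', 'warm', 'in'] (min_width=12, slack=4)
Line 6: ['fire'] (min_width=4, slack=12)

Answer: |an cheese at end|
|be   fish  large|
|soft    on    no|
|mountain library|
|rice   warm   in|
|fire            |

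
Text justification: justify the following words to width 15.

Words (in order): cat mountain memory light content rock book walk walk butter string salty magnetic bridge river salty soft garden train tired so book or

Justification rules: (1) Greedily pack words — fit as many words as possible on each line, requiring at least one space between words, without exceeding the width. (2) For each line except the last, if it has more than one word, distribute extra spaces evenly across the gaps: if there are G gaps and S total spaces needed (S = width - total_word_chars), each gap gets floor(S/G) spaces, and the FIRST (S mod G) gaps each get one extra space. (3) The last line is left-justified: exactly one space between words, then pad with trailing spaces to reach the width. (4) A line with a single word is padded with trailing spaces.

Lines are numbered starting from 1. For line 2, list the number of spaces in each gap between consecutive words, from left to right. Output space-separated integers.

Answer: 4

Derivation:
Line 1: ['cat', 'mountain'] (min_width=12, slack=3)
Line 2: ['memory', 'light'] (min_width=12, slack=3)
Line 3: ['content', 'rock'] (min_width=12, slack=3)
Line 4: ['book', 'walk', 'walk'] (min_width=14, slack=1)
Line 5: ['butter', 'string'] (min_width=13, slack=2)
Line 6: ['salty', 'magnetic'] (min_width=14, slack=1)
Line 7: ['bridge', 'river'] (min_width=12, slack=3)
Line 8: ['salty', 'soft'] (min_width=10, slack=5)
Line 9: ['garden', 'train'] (min_width=12, slack=3)
Line 10: ['tired', 'so', 'book'] (min_width=13, slack=2)
Line 11: ['or'] (min_width=2, slack=13)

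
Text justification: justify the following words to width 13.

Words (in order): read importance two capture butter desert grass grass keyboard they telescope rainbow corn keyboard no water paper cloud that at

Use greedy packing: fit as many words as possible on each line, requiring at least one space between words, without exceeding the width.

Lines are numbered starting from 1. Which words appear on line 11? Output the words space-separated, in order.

Line 1: ['read'] (min_width=4, slack=9)
Line 2: ['importance'] (min_width=10, slack=3)
Line 3: ['two', 'capture'] (min_width=11, slack=2)
Line 4: ['butter', 'desert'] (min_width=13, slack=0)
Line 5: ['grass', 'grass'] (min_width=11, slack=2)
Line 6: ['keyboard', 'they'] (min_width=13, slack=0)
Line 7: ['telescope'] (min_width=9, slack=4)
Line 8: ['rainbow', 'corn'] (min_width=12, slack=1)
Line 9: ['keyboard', 'no'] (min_width=11, slack=2)
Line 10: ['water', 'paper'] (min_width=11, slack=2)
Line 11: ['cloud', 'that', 'at'] (min_width=13, slack=0)

Answer: cloud that at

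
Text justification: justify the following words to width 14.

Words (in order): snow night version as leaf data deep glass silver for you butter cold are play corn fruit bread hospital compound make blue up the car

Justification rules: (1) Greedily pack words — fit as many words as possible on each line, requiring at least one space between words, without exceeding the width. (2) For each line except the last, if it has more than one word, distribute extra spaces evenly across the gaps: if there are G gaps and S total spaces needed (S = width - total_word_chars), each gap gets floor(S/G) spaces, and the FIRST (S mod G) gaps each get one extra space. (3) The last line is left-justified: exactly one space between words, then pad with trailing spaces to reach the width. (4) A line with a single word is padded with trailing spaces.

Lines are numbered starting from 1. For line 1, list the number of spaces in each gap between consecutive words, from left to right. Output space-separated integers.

Answer: 5

Derivation:
Line 1: ['snow', 'night'] (min_width=10, slack=4)
Line 2: ['version', 'as'] (min_width=10, slack=4)
Line 3: ['leaf', 'data', 'deep'] (min_width=14, slack=0)
Line 4: ['glass', 'silver'] (min_width=12, slack=2)
Line 5: ['for', 'you', 'butter'] (min_width=14, slack=0)
Line 6: ['cold', 'are', 'play'] (min_width=13, slack=1)
Line 7: ['corn', 'fruit'] (min_width=10, slack=4)
Line 8: ['bread', 'hospital'] (min_width=14, slack=0)
Line 9: ['compound', 'make'] (min_width=13, slack=1)
Line 10: ['blue', 'up', 'the'] (min_width=11, slack=3)
Line 11: ['car'] (min_width=3, slack=11)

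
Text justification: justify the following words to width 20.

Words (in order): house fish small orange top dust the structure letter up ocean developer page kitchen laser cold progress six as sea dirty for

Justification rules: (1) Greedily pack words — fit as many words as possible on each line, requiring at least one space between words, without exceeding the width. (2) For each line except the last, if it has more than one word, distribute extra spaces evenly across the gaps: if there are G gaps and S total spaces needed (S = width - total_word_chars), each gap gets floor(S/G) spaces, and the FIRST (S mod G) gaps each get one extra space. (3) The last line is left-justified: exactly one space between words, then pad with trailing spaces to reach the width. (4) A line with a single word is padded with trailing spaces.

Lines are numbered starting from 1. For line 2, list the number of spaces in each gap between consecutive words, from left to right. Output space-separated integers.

Answer: 2 1 1

Derivation:
Line 1: ['house', 'fish', 'small'] (min_width=16, slack=4)
Line 2: ['orange', 'top', 'dust', 'the'] (min_width=19, slack=1)
Line 3: ['structure', 'letter', 'up'] (min_width=19, slack=1)
Line 4: ['ocean', 'developer', 'page'] (min_width=20, slack=0)
Line 5: ['kitchen', 'laser', 'cold'] (min_width=18, slack=2)
Line 6: ['progress', 'six', 'as', 'sea'] (min_width=19, slack=1)
Line 7: ['dirty', 'for'] (min_width=9, slack=11)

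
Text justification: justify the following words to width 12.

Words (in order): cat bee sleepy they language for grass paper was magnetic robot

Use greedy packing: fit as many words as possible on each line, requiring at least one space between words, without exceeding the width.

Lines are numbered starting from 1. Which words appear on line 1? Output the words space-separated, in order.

Answer: cat bee

Derivation:
Line 1: ['cat', 'bee'] (min_width=7, slack=5)
Line 2: ['sleepy', 'they'] (min_width=11, slack=1)
Line 3: ['language', 'for'] (min_width=12, slack=0)
Line 4: ['grass', 'paper'] (min_width=11, slack=1)
Line 5: ['was', 'magnetic'] (min_width=12, slack=0)
Line 6: ['robot'] (min_width=5, slack=7)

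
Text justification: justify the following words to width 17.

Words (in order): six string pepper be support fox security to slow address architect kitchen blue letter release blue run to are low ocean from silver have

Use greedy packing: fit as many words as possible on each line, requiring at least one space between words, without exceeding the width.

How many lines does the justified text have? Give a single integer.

Line 1: ['six', 'string', 'pepper'] (min_width=17, slack=0)
Line 2: ['be', 'support', 'fox'] (min_width=14, slack=3)
Line 3: ['security', 'to', 'slow'] (min_width=16, slack=1)
Line 4: ['address', 'architect'] (min_width=17, slack=0)
Line 5: ['kitchen', 'blue'] (min_width=12, slack=5)
Line 6: ['letter', 'release'] (min_width=14, slack=3)
Line 7: ['blue', 'run', 'to', 'are'] (min_width=15, slack=2)
Line 8: ['low', 'ocean', 'from'] (min_width=14, slack=3)
Line 9: ['silver', 'have'] (min_width=11, slack=6)
Total lines: 9

Answer: 9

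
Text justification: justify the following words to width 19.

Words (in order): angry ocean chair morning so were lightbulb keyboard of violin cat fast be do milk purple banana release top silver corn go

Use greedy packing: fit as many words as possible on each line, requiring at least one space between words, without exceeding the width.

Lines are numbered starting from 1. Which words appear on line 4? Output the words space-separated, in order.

Line 1: ['angry', 'ocean', 'chair'] (min_width=17, slack=2)
Line 2: ['morning', 'so', 'were'] (min_width=15, slack=4)
Line 3: ['lightbulb', 'keyboard'] (min_width=18, slack=1)
Line 4: ['of', 'violin', 'cat', 'fast'] (min_width=18, slack=1)
Line 5: ['be', 'do', 'milk', 'purple'] (min_width=17, slack=2)
Line 6: ['banana', 'release', 'top'] (min_width=18, slack=1)
Line 7: ['silver', 'corn', 'go'] (min_width=14, slack=5)

Answer: of violin cat fast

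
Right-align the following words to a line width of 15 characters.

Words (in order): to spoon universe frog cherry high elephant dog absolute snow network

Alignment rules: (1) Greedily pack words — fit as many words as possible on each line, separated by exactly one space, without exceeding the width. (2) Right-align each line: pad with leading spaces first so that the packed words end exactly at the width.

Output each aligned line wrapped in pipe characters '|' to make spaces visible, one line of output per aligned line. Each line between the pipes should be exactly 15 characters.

Line 1: ['to', 'spoon'] (min_width=8, slack=7)
Line 2: ['universe', 'frog'] (min_width=13, slack=2)
Line 3: ['cherry', 'high'] (min_width=11, slack=4)
Line 4: ['elephant', 'dog'] (min_width=12, slack=3)
Line 5: ['absolute', 'snow'] (min_width=13, slack=2)
Line 6: ['network'] (min_width=7, slack=8)

Answer: |       to spoon|
|  universe frog|
|    cherry high|
|   elephant dog|
|  absolute snow|
|        network|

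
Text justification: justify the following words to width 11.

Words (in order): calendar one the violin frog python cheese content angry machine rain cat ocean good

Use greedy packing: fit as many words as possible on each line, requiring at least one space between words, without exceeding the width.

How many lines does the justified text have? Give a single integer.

Line 1: ['calendar'] (min_width=8, slack=3)
Line 2: ['one', 'the'] (min_width=7, slack=4)
Line 3: ['violin', 'frog'] (min_width=11, slack=0)
Line 4: ['python'] (min_width=6, slack=5)
Line 5: ['cheese'] (min_width=6, slack=5)
Line 6: ['content'] (min_width=7, slack=4)
Line 7: ['angry'] (min_width=5, slack=6)
Line 8: ['machine'] (min_width=7, slack=4)
Line 9: ['rain', 'cat'] (min_width=8, slack=3)
Line 10: ['ocean', 'good'] (min_width=10, slack=1)
Total lines: 10

Answer: 10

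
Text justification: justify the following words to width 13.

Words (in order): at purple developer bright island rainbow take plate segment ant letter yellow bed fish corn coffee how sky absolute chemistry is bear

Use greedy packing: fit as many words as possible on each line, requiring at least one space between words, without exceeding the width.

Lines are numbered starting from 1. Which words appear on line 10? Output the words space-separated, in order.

Line 1: ['at', 'purple'] (min_width=9, slack=4)
Line 2: ['developer'] (min_width=9, slack=4)
Line 3: ['bright', 'island'] (min_width=13, slack=0)
Line 4: ['rainbow', 'take'] (min_width=12, slack=1)
Line 5: ['plate', 'segment'] (min_width=13, slack=0)
Line 6: ['ant', 'letter'] (min_width=10, slack=3)
Line 7: ['yellow', 'bed'] (min_width=10, slack=3)
Line 8: ['fish', 'corn'] (min_width=9, slack=4)
Line 9: ['coffee', 'how'] (min_width=10, slack=3)
Line 10: ['sky', 'absolute'] (min_width=12, slack=1)
Line 11: ['chemistry', 'is'] (min_width=12, slack=1)
Line 12: ['bear'] (min_width=4, slack=9)

Answer: sky absolute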